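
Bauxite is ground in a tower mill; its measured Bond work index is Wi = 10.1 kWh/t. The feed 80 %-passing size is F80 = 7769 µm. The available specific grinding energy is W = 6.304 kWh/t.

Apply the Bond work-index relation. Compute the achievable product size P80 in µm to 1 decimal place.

W = 10·Wi·[P80^(−½) − F80^(−½)]
⇒ 1/√P80 = W/(10 Wi) + 1/√F80
  = 6.3040/(10·10.1) + 1/√7769 = 0.062416 + 0.011345 = 0.073761
P80 = (1/0.073761)² = 13.5573² = 183.80 µm

P80 = 183.8 µm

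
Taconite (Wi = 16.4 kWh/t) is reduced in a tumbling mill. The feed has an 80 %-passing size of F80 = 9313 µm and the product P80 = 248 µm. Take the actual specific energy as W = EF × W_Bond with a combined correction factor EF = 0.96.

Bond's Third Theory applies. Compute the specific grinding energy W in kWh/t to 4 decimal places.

Bond:  W = 10 Wi (1/√P − 1/√F)
1/√248 = 0.063500;  1/√9313 = 0.010362
W = 10·16.4·(0.063500 − 0.010362) = 8.7146 kWh/t
With EF = 0.96: W = 8.7146·0.96 = 8.3660 kWh/t

W = 8.3660 kWh/t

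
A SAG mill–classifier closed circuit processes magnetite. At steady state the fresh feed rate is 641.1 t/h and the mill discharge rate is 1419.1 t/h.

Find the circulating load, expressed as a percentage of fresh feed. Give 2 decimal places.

Discharge = new feed + return, hence
R = M − F = 1419.1 − 641.1 = 778.0 t/h
CL = 100·R/F = 100·778.0/641.1 = 121.35 %

CL = 121.35 %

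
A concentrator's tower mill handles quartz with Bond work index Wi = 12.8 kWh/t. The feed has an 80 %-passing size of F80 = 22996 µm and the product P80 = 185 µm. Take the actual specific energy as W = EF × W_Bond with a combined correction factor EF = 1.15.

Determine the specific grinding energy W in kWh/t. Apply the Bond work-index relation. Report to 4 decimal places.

W = 10 Wi (1/√P80 − 1/√F80)  [Bond]
1/√185 = 0.073521;  1/√22996 = 0.006594
W = 10·12.8·(0.073521 − 0.006594) = 8.5667 kWh/t
Apply correction: 8.5667 × 1.15 = 9.8517 kWh/t

W = 9.8517 kWh/t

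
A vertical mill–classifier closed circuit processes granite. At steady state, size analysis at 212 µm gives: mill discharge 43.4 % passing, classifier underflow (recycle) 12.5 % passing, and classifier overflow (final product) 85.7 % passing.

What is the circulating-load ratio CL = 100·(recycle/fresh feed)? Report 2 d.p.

Mass balance on the −212 µm fraction:
d + r·d = r·u + o → r(d−u) = o−d
r = (85.7 − 43.4)/(43.4 − 12.5) = 42.3/30.9 = 1.3689
CL = 100·r = 136.89 %

CL = 136.89 %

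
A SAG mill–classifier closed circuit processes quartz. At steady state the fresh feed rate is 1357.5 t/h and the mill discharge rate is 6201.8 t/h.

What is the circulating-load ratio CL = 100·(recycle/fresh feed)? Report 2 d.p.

CL = 356.85 %

Discharge = new feed + return, hence
R = M − F = 6201.8 − 1357.5 = 4844.3 t/h
CL = 100·R/F = 100·4844.3/1357.5 = 356.85 %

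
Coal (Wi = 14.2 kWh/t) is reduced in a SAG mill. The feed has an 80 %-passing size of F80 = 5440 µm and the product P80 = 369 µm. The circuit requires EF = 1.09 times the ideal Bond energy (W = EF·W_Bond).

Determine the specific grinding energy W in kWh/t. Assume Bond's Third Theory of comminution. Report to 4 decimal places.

W = 5.9590 kWh/t

W = 10·Wi·[P80^(−½) − F80^(−½)]
1/√369 = 0.052058;  1/√5440 = 0.013558
W = 10·14.2·(0.052058 − 0.013558) = 5.4670 kWh/t
W_actual = 1.09 × 5.4670 = 5.9590 kWh/t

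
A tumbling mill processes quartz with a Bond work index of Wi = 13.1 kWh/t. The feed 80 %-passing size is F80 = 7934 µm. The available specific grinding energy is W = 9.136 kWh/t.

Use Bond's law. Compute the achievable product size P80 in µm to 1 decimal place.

P80 = 152.5 µm

W = 10 Wi / √P80 − 10 Wi / √F80
P80^-0.5 = F80^-0.5 + W/(10 Wi)
  = 9.1360/(10·13.1) + 1/√7934 = 0.069740 + 0.011227 = 0.080967
P80 = (1/0.080967)² = 12.3507² = 152.54 µm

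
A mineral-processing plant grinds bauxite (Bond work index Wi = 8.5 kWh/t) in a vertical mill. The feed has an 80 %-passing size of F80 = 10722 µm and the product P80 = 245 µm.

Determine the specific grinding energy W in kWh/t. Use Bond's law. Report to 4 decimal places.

Bond: W = 10·Wi·(1/√P80 − 1/√F80)
1/√245 = 0.063888;  1/√10722 = 0.009657
W = 10·8.5·(0.063888 − 0.009657) = 4.6096 kWh/t

W = 4.6096 kWh/t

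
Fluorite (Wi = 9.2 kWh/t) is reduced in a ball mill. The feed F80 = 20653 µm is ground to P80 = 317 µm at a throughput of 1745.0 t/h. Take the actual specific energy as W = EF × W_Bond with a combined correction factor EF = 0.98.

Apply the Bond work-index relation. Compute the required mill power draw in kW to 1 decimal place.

P = 7741.7 kW

W = 10 Wi / √P80 − 10 Wi / √F80
W = 10·9.2·(1/√317 − 1/√20653) = 10·9.2·(0.049207) = 4.5271 kWh/t
W_actual = 0.98 × 4.5271 = 4.4365 kWh/t
Mill draw = 4.4365 × 1745.0 = 7741.7 kW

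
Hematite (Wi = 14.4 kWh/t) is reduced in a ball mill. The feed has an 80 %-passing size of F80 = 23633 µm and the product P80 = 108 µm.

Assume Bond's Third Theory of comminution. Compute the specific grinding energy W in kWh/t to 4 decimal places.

W = 10 Wi (P80^-0.5 − F80^-0.5)
1/√108 = 0.096225;  1/√23633 = 0.006505
W = 10·14.4·(0.096225 − 0.006505) = 12.9197 kWh/t

W = 12.9197 kWh/t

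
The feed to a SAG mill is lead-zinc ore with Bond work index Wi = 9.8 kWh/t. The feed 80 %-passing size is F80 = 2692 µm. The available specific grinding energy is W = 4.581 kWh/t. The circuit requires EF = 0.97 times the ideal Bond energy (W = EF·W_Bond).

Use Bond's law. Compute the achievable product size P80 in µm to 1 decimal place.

W = 10 Wi / √P80 − 10 Wi / √F80
W_Bond = W / EF = 4.581 / 0.97 = 4.7227 kWh/t
1/√P80 = 1/√F80 + W_Bond/(10·Wi)
  = 4.7227/(10·9.8) + 1/√2692 = 0.048191 + 0.019274 = 0.067464
P80 = (1/0.067464)² = 14.8227² = 219.71 µm

P80 = 219.7 µm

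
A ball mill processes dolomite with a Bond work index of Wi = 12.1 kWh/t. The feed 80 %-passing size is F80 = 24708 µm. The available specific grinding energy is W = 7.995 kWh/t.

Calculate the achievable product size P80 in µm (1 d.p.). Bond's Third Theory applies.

Bond: W = 10·Wi·(1/√P80 − 1/√F80)
⇒ 1/√P80 = W/(10 Wi) + 1/√F80
  = 7.9950/(10·12.1) + 1/√24708 = 0.066074 + 0.006362 = 0.072436
P80 = (1/0.072436)² = 13.8053² = 190.58 µm

P80 = 190.6 µm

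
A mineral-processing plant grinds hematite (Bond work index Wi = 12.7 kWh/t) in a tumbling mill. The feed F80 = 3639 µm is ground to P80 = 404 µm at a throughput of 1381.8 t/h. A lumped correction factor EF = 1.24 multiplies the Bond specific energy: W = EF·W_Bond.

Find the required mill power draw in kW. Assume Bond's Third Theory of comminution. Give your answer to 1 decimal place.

Bond: W = 10·Wi·(1/√P80 − 1/√F80)
W = 10·12.7·(1/√404 − 1/√3639) = 10·12.7·(0.033175) = 4.2132 kWh/t
W_actual = 1.24 × 4.2132 = 5.2244 kWh/t
Mill draw = 5.2244 × 1381.8 = 7219.0 kW

P = 7219.0 kW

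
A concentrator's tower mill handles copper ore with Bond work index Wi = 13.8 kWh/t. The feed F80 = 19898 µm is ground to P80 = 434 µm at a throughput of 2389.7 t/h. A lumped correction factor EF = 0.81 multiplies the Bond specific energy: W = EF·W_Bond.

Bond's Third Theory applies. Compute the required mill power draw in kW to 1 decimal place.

P = 10928.5 kW

W = 10 Wi (P80^-0.5 − F80^-0.5)
W = 10·13.8·(1/√434 − 1/√19898) = 10·13.8·(0.040912) = 5.6459 kWh/t
W_actual = 0.81 × 5.6459 = 4.5732 kWh/t
Mill draw = 4.5732 × 2389.7 = 10928.5 kW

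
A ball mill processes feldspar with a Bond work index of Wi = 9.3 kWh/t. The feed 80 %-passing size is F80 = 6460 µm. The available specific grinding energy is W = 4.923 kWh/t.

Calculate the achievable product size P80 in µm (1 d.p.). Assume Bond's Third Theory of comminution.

W = 10·Wi·(P80^(-½) − F80^(-½))
P80^(−½) = W/(10 Wi) + F80^(−½)
  = 4.9230/(10·9.3) + 1/√6460 = 0.052935 + 0.012442 = 0.065377
P80 = (1/0.065377)² = 15.2958² = 233.96 µm

P80 = 234.0 µm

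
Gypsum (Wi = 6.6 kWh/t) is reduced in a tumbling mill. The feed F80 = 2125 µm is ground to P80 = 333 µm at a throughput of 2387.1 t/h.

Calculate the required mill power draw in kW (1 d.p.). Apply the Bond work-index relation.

W = 10·Wi·[P80^(−½) − F80^(−½)]
W = 10·6.6·(1/√333 − 1/√2125) = 10·6.6·(0.033107) = 2.1850 kWh/t
Mill draw = 2.1850 × 2387.1 = 5215.9 kW

P = 5215.9 kW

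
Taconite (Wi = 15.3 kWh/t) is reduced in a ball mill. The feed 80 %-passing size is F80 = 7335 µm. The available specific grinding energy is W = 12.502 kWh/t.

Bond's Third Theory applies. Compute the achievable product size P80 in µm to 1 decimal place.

W = 10·Wi·(P80^(-½) − F80^(-½))
⇒ 1/√P80 = W/(10·Wi) + 1/√F80
  = 12.5020/(10·15.3) + 1/√7335 = 0.081712 + 0.011676 = 0.093389
P80 = (1/0.093389)² = 10.7079² = 114.66 µm

P80 = 114.7 µm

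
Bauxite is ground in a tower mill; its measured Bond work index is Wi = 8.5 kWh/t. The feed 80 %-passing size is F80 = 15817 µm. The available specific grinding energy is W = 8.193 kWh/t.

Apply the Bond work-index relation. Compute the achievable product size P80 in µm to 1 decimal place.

P80 = 91.9 µm

W = 10·Wi·(P80^(-½) − F80^(-½))
1/√P80 = 1/√F80 + W/(10·Wi)
  = 8.1930/(10·8.5) + 1/√15817 = 0.096388 + 0.007951 = 0.104340
P80 = (1/0.104340)² = 9.5841² = 91.85 µm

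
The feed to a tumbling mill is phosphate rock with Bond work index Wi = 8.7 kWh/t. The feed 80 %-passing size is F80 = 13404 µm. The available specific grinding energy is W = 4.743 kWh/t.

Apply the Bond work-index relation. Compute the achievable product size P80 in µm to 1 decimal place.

P80 = 250.7 µm

W = 10 Wi (P80^-0.5 − F80^-0.5)
1/√P80 = 1/√F80 + W/(10·Wi)
  = 4.7430/(10·8.7) + 1/√13404 = 0.054517 + 0.008637 = 0.063155
P80 = (1/0.063155)² = 15.8342² = 250.72 µm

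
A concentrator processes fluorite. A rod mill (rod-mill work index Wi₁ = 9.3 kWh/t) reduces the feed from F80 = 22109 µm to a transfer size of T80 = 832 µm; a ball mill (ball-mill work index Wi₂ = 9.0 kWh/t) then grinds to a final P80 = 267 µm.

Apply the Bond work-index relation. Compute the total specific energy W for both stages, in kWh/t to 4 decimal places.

W = 4.9865 kWh/t

W_Bond = 10·Wi·(1/√P₈₀ − 1/√F₈₀)
Stage 1 (22109→832 µm, Wi₁=9.3): W₁ = 10·9.3·(0.034669 − 0.006725) = 2.5987 kWh/t
Stage 2 (832→267 µm, Wi₂=9.0): W₂ = 10·9.0·(0.061199 − 0.034669) = 2.3877 kWh/t
W = W₁ + W₂ = 2.5987 + 2.3877 = 4.9865 kWh/t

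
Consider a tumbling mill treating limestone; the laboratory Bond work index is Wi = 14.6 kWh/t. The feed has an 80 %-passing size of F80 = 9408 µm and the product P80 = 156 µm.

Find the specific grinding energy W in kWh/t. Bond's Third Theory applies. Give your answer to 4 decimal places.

W_Bond = 10·Wi·(1/√P₈₀ − 1/√F₈₀)
1/√156 = 0.080064;  1/√9408 = 0.010310
W = 10·14.6·(0.080064 − 0.010310) = 10.1841 kWh/t

W = 10.1841 kWh/t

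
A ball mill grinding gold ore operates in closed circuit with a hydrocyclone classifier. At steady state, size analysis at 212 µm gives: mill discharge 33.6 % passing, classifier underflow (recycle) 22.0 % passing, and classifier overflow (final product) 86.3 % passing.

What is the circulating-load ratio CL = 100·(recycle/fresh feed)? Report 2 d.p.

Mass balance on the −212 µm fraction:
(1+r)·d = r·u + o ⇒ r = (o−d)/(d−u)
r = (86.3 − 33.6)/(33.6 − 22.0) = 52.7/11.6 = 4.5431
CL = 100·r = 454.31 %

CL = 454.31 %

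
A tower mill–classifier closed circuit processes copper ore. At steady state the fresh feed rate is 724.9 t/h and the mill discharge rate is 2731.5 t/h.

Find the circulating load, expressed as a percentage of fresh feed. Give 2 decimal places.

CL = 276.81 %

Mill node: discharge = fresh + recycle.
R = M − F = 2731.5 − 724.9 = 2006.6 t/h
CL = 100·R/F = 100·2006.6/724.9 = 276.81 %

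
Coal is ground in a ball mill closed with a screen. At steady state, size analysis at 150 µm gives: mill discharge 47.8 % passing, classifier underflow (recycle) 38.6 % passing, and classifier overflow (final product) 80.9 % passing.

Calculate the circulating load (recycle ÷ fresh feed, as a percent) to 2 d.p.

Two-product formula at 150 µm:
(1+r)d = ru + o → r = (o−d)/(d−u)
r = (80.9 − 47.8)/(47.8 − 38.6) = 33.1/9.2 = 3.5978
CL = 100·r = 359.78 %

CL = 359.78 %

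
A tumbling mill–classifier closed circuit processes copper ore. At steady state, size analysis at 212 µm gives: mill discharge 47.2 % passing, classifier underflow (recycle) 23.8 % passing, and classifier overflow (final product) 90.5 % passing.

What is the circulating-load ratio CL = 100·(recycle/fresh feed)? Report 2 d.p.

CL = 185.04 %

Let r = R/F. Size balance at 212 µm:
Fd + Rd = Ru + Fo ⇒ R/F = (o−d)/(d−u)
r = (90.5 − 47.2)/(47.2 − 23.8) = 43.3/23.4 = 1.8504
CL = 100·r = 185.04 %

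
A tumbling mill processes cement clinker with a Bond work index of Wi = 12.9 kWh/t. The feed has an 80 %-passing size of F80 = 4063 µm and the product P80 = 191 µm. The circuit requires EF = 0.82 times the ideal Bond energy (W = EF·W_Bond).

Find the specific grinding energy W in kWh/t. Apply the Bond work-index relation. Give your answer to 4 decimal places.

W_Bond = 10·Wi·(1/√P₈₀ − 1/√F₈₀)
1/√191 = 0.072357;  1/√4063 = 0.015688
W = 10·12.9·(0.072357 − 0.015688) = 7.3103 kWh/t
Apply correction: 7.3103 × 0.82 = 5.9945 kWh/t

W = 5.9945 kWh/t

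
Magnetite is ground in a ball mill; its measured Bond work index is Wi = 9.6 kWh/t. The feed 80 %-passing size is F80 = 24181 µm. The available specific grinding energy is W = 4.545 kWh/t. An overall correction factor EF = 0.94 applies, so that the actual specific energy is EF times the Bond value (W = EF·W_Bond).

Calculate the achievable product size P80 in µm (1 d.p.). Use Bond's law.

W_Bond = 10·Wi·(1/√P₈₀ − 1/√F₈₀)
W_Bond = W / EF = 4.545 / 0.94 = 4.8351 kWh/t
P80^(−½) = W_Bond/(10 Wi) + F80^(−½)
  = 4.8351/(10·9.6) + 1/√24181 = 0.050366 + 0.006431 = 0.056796
P80 = (1/0.056796)² = 17.6067² = 310.00 µm

P80 = 310.0 µm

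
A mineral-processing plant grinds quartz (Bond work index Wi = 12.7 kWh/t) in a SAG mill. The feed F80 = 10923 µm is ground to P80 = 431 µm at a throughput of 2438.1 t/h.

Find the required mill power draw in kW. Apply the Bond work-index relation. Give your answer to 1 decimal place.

W = 10·Wi·[P80^(−½) − F80^(−½)]
W = 10·12.7·(1/√431 − 1/√10923) = 10·12.7·(0.038600) = 4.9022 kWh/t
P_mill = W·ṁ = 4.9022·2438.1 = 11952.1 kW

P = 11952.1 kW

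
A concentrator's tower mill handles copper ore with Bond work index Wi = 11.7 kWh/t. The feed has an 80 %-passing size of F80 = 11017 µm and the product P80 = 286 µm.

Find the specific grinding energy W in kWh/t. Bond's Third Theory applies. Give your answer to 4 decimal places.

Bond:  W = 10 Wi (1/√P − 1/√F)
1/√286 = 0.059131;  1/√11017 = 0.009527
W = 10·11.7·(0.059131 − 0.009527) = 5.8037 kWh/t

W = 5.8037 kWh/t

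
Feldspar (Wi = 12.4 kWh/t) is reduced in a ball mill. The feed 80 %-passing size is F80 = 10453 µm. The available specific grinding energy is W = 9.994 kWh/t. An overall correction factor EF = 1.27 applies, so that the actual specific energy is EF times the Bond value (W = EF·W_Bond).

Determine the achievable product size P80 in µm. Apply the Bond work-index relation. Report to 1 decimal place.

P80 = 186.4 µm

W_Bond = 10·Wi·(1/√P₈₀ − 1/√F₈₀)
W_Bond = W / EF = 9.994 / 1.27 = 7.8693 kWh/t
⇒ 1/√P80 = W_Bond/(10 Wi) + 1/√F80
  = 7.8693/(10·12.4) + 1/√10453 = 0.063462 + 0.009781 = 0.073243
P80 = (1/0.073243)² = 13.6532² = 186.41 µm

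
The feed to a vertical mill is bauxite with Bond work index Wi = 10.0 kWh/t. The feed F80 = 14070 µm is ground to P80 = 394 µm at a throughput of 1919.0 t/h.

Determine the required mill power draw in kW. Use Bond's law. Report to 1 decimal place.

W = 10·Wi·[P80^(−½) − F80^(−½)]
W = 10·10.0·(1/√394 − 1/√14070) = 10·10.0·(0.041949) = 4.1949 kWh/t
P_mill = W·ṁ = 4.1949·1919.0 = 8050.0 kW

P = 8050.0 kW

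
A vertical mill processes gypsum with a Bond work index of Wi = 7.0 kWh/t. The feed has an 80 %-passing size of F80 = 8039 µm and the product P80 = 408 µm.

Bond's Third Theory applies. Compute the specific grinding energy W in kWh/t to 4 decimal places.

Bond:  W = 10 Wi (1/√P − 1/√F)
1/√408 = 0.049507;  1/√8039 = 0.011153
W = 10·7.0·(0.049507 − 0.011153) = 2.6848 kWh/t

W = 2.6848 kWh/t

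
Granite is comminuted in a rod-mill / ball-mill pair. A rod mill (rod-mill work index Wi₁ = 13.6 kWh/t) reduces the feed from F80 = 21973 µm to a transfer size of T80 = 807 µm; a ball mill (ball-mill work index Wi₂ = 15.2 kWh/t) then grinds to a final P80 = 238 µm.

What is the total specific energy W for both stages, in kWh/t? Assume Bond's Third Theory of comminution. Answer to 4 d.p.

W = 10 Wi / √P80 − 10 Wi / √F80
Stage 1 (21973→807 µm, Wi₁=13.6): W₁ = 10·13.6·(0.035202 − 0.006746) = 3.8700 kWh/t
Stage 2 (807→238 µm, Wi₂=15.2): W₂ = 10·15.2·(0.064820 − 0.035202) = 4.5020 kWh/t
W = W₁ + W₂ = 3.8700 + 4.5020 = 8.3720 kWh/t

W = 8.3720 kWh/t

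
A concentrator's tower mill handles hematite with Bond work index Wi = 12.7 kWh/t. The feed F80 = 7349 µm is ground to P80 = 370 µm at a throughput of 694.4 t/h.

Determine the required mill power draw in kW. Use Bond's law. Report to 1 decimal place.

W = 10 Wi (P80^-0.5 − F80^-0.5)
W = 10·12.7·(1/√370 − 1/√7349) = 10·12.7·(0.040322) = 5.1210 kWh/t
P_mill = W·ṁ = 5.1210·694.4 = 3556.0 kW

P = 3556.0 kW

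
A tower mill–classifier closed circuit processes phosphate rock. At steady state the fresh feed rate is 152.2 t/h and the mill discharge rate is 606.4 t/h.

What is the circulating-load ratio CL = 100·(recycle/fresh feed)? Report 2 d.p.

Mill node: discharge = fresh + recycle.
R = M − F = 606.4 − 152.2 = 454.2 t/h
CL = 100·R/F = 100·454.2/152.2 = 298.42 %

CL = 298.42 %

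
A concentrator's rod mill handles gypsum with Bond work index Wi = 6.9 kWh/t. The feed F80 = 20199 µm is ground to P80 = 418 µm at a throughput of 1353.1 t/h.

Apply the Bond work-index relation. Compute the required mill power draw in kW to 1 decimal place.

W = 10 Wi (P80^-0.5 − F80^-0.5)
W = 10·6.9·(1/√418 − 1/√20199) = 10·6.9·(0.041875) = 2.8894 kWh/t
P = W·T = 2.8894·1353.1 = 3909.7 kW

P = 3909.7 kW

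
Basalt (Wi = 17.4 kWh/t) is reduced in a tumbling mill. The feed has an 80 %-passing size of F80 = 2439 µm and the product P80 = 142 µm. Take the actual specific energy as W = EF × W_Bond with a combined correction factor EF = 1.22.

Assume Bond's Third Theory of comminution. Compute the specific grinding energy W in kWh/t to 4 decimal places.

W = 13.5158 kWh/t

W_Bond = 10·Wi·(1/√P₈₀ − 1/√F₈₀)
1/√142 = 0.083918;  1/√2439 = 0.020249
W = 10·17.4·(0.083918 − 0.020249) = 11.0785 kWh/t
W_actual = 1.22 × 11.0785 = 13.5158 kWh/t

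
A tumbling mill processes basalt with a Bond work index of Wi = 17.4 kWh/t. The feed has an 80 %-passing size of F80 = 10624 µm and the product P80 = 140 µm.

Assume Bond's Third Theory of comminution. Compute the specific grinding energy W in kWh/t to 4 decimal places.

W = 13.0176 kWh/t

W = 10 Wi (P80^-0.5 − F80^-0.5)
1/√140 = 0.084515;  1/√10624 = 0.009702
W = 10·17.4·(0.084515 − 0.009702) = 13.0176 kWh/t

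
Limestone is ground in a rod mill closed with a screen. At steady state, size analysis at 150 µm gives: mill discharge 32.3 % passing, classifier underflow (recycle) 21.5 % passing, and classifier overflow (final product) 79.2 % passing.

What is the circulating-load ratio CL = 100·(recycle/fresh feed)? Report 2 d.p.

Classifier node, passing 150 µm:
r = (o − d)/(d − u)
r = (79.2 − 32.3)/(32.3 − 21.5) = 46.9/10.8 = 4.3426
CL = 100·r = 434.26 %

CL = 434.26 %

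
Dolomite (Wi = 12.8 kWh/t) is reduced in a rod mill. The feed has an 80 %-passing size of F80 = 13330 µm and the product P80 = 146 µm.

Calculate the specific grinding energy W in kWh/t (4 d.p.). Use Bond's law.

W = 9.4847 kWh/t

Bond:  W = 10 Wi (1/√P − 1/√F)
1/√146 = 0.082761;  1/√13330 = 0.008661
W = 10·12.8·(0.082761 − 0.008661) = 9.4847 kWh/t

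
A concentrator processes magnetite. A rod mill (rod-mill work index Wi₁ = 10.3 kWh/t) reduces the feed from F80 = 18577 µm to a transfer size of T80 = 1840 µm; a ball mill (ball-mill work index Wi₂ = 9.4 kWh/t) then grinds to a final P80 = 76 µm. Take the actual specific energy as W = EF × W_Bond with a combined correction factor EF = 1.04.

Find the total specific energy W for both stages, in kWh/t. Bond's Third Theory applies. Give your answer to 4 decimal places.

W = 10.6461 kWh/t

W = 10·Wi·[P80^(−½) − F80^(−½)]
Stage 1 (18577→1840 µm, Wi₁=10.3): W₁ = 10·10.3·(0.023313 − 0.007337) = 1.6455 kWh/t
Stage 2 (1840→76 µm, Wi₂=9.4): W₂ = 10·9.4·(0.114708 − 0.023313) = 8.5912 kWh/t
W = W₁ + W₂ = 1.6455 + 8.5912 = 10.2367 kWh/t
With EF = 1.04: W = 10.2367·1.04 = 10.6461 kWh/t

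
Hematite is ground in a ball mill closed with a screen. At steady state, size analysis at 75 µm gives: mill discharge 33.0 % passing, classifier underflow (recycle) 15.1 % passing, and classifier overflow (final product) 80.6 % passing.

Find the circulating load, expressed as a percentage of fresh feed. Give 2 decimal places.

Two-product formula at 75 µm:
r = (o − d)/(d − u)
r = (80.6 − 33.0)/(33.0 − 15.1) = 47.6/17.9 = 2.6592
CL = 100·r = 265.92 %

CL = 265.92 %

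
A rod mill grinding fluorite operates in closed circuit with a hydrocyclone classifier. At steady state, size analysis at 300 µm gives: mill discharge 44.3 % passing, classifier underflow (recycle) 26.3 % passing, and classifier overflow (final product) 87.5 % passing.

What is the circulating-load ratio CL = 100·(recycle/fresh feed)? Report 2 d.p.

CL = 240.00 %

Mass balance on the −300 µm fraction:
(1+r)d = ru + o → r = (o−d)/(d−u)
r = (87.5 − 44.3)/(44.3 − 26.3) = 43.2/18.0 = 2.4000
CL = 100·r = 240.00 %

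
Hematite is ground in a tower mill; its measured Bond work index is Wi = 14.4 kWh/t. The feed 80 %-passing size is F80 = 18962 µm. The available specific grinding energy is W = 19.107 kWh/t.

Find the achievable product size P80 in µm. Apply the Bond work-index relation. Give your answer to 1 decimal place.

P80 = 51.1 µm

W = 10 Wi (P80^-0.5 − F80^-0.5)
⇒ 1/√P80 = W/(10 Wi) + 1/√F80
  = 19.1070/(10·14.4) + 1/√18962 = 0.132687 + 0.007262 = 0.139950
P80 = (1/0.139950)² = 7.1454² = 51.06 µm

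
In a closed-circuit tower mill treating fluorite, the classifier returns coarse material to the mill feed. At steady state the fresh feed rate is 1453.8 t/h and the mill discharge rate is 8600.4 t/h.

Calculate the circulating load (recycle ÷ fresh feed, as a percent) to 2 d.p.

M = F + R at steady state, so:
R = M − F = 8600.4 − 1453.8 = 7146.6 t/h
CL = 100·R/F = 100·7146.6/1453.8 = 491.58 %

CL = 491.58 %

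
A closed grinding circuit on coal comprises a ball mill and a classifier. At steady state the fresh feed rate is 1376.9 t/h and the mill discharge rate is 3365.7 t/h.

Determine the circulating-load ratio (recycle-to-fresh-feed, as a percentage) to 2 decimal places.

CL = 144.44 %

Mill node: discharge = fresh + recycle.
R = M − F = 3365.7 − 1376.9 = 1988.8 t/h
CL = 100·R/F = 100·1988.8/1376.9 = 144.44 %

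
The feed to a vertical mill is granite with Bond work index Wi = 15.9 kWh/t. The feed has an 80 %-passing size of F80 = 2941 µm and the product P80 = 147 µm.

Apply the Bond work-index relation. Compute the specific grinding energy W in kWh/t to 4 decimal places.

W = 10.1822 kWh/t

W = 10 Wi (1/√P80 − 1/√F80)  [Bond]
1/√147 = 0.082479;  1/√2941 = 0.018440
W = 10·15.9·(0.082479 − 0.018440) = 10.1822 kWh/t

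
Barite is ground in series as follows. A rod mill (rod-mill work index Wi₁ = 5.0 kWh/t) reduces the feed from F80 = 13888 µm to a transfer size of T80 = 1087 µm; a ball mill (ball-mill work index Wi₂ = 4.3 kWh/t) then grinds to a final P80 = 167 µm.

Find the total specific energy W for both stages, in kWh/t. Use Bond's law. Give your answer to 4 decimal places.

W = 3.1155 kWh/t

W = 10 Wi / √P80 − 10 Wi / √F80
Stage 1 (13888→1087 µm, Wi₁=5.0): W₁ = 10·5.0·(0.030331 − 0.008486) = 1.0923 kWh/t
Stage 2 (1087→167 µm, Wi₂=4.3): W₂ = 10·4.3·(0.077382 − 0.030331) = 2.0232 kWh/t
W = W₁ + W₂ = 1.0923 + 2.0232 = 3.1155 kWh/t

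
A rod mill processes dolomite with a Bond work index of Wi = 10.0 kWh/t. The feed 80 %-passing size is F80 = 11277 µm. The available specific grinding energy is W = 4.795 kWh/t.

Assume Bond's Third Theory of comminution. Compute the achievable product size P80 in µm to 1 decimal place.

P80 = 303.9 µm

W = 10 Wi / √P80 − 10 Wi / √F80
1/√P80 = 1/√F80 + W/(10·Wi)
  = 4.7950/(10·10.0) + 1/√11277 = 0.047950 + 0.009417 = 0.057367
P80 = (1/0.057367)² = 17.4317² = 303.86 µm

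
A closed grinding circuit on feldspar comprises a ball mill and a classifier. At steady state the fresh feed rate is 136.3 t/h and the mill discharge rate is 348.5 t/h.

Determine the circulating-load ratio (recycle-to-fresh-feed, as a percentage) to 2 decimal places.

Discharge = new feed + return, hence
R = M − F = 348.5 − 136.3 = 212.2 t/h
CL = 100·R/F = 100·212.2/136.3 = 155.69 %

CL = 155.69 %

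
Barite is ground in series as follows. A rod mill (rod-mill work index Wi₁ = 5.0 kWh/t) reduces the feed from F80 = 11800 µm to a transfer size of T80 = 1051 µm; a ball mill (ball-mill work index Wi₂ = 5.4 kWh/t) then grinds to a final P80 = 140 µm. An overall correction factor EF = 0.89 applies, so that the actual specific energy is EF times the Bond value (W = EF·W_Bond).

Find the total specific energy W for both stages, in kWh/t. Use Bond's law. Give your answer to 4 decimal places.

W = 3.5423 kWh/t

W = 10 Wi (P80^-0.5 − F80^-0.5)
Stage 1 (11800→1051 µm, Wi₁=5.0): W₁ = 10·5.0·(0.030846 − 0.009206) = 1.0820 kWh/t
Stage 2 (1051→140 µm, Wi₂=5.4): W₂ = 10·5.4·(0.084515 − 0.030846) = 2.8981 kWh/t
W = W₁ + W₂ = 1.0820 + 2.8981 = 3.9802 kWh/t
With EF = 0.89: W = 3.9802·0.89 = 3.5423 kWh/t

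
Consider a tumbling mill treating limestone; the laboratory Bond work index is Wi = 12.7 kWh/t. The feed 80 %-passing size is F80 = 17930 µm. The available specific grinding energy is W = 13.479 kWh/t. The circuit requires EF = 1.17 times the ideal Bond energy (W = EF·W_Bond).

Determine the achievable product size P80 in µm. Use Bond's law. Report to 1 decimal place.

P80 = 103.7 µm

W = 10·Wi·(P80^(-½) − F80^(-½))
W_Bond = W / EF = 13.479 / 1.17 = 11.5205 kWh/t
⇒ 1/√P80 = W_Bond/(10 Wi) + 1/√F80
  = 11.5205/(10·12.7) + 1/√17930 = 0.090713 + 0.007468 = 0.098181
P80 = (1/0.098181)² = 10.1853² = 103.74 µm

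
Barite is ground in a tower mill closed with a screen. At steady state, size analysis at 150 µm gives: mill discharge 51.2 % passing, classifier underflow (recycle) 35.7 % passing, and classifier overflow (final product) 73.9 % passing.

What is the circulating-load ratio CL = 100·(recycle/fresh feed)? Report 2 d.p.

Let r = R/F. Size balance at 150 µm:
(1+r)·d = r·u + o ⇒ r = (o−d)/(d−u)
r = (73.9 − 51.2)/(51.2 − 35.7) = 22.7/15.5 = 1.4645
CL = 100·r = 146.45 %

CL = 146.45 %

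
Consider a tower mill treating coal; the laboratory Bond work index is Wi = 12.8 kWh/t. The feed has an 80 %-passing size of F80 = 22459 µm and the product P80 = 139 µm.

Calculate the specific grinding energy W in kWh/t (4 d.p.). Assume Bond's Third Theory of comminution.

W = 10.0027 kWh/t

Bond: W = 10·Wi·(1/√P80 − 1/√F80)
1/√139 = 0.084819;  1/√22459 = 0.006673
W = 10·12.8·(0.084819 − 0.006673) = 10.0027 kWh/t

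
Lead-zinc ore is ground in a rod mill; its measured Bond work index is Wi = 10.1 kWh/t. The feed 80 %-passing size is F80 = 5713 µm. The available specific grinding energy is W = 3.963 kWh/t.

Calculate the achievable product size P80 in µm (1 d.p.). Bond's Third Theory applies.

W = 10 Wi / √P80 − 10 Wi / √F80
P80^(−½) = W/(10 Wi) + F80^(−½)
  = 3.9630/(10·10.1) + 1/√5713 = 0.039238 + 0.013230 = 0.052468
P80 = (1/0.052468)² = 19.0593² = 363.26 µm

P80 = 363.3 µm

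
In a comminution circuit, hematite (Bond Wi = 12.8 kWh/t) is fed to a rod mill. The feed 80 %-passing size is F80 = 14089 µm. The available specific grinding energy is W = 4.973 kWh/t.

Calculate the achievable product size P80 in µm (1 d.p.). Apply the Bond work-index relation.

P80 = 447.4 µm

W = 10 Wi (1/√P80 − 1/√F80)  [Bond]
⇒ 1/√P80 = W/(10·Wi) + 1/√F80
  = 4.9730/(10·12.8) + 1/√14089 = 0.038852 + 0.008425 = 0.047276
P80 = (1/0.047276)² = 21.1522² = 447.42 µm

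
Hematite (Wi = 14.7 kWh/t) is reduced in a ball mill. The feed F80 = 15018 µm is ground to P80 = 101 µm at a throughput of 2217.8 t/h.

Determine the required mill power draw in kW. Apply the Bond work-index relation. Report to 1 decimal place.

Bond: W = 10·Wi·(1/√P80 − 1/√F80)
W = 10·14.7·(1/√101 − 1/√15018) = 10·14.7·(0.091344) = 13.4275 kWh/t
P_mill = W·ṁ = 13.4275·2217.8 = 29779.5 kW

P = 29779.5 kW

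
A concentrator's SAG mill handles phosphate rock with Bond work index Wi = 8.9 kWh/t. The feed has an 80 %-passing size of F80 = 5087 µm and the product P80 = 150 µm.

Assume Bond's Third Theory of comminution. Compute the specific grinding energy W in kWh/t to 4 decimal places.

W = 6.0190 kWh/t

W = 10 Wi (1/√P80 − 1/√F80)  [Bond]
1/√150 = 0.081650;  1/√5087 = 0.014021
W = 10·8.9·(0.081650 − 0.014021) = 6.0190 kWh/t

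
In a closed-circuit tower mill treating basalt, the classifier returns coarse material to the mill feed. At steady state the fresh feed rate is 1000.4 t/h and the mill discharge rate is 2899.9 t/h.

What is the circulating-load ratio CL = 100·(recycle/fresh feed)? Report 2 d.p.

Discharge = new feed + return, hence
R = M − F = 2899.9 − 1000.4 = 1899.5 t/h
CL = 100·R/F = 100·1899.5/1000.4 = 189.87 %

CL = 189.87 %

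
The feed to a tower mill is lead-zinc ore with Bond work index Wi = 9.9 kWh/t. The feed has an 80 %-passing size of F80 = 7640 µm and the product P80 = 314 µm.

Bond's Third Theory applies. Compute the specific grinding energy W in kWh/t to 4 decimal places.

W = 4.4543 kWh/t

W = 10 Wi (P80^-0.5 − F80^-0.5)
1/√314 = 0.056433;  1/√7640 = 0.011441
W = 10·9.9·(0.056433 − 0.011441) = 4.4543 kWh/t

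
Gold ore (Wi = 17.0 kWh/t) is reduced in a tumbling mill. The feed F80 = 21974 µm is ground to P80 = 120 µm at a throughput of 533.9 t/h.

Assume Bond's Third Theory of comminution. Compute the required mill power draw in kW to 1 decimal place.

P = 7673.2 kW

W_Bond = 10·Wi·(1/√P₈₀ − 1/√F₈₀)
W = 10·17.0·(1/√120 − 1/√21974) = 10·17.0·(0.084541) = 14.3720 kWh/t
Mill draw = 14.3720 × 533.9 = 7673.2 kW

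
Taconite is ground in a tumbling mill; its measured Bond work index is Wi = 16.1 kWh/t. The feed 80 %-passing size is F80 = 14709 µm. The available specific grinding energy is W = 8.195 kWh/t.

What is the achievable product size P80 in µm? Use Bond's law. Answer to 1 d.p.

W = 10·Wi·(P80^(-½) − F80^(-½))
⇒ 1/√P80 = W/(10 Wi) + 1/√F80
  = 8.1950/(10·16.1) + 1/√14709 = 0.050901 + 0.008245 = 0.059146
P80 = (1/0.059146)² = 16.9073² = 285.86 µm

P80 = 285.9 µm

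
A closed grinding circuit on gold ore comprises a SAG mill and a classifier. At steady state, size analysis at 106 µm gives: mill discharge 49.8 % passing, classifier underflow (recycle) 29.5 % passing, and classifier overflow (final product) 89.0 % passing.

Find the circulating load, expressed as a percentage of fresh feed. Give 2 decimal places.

Balance %-passing 106 µm (r = R/F):
(1+r)d = ru + o → r = (o−d)/(d−u)
r = (89.0 − 49.8)/(49.8 − 29.5) = 39.2/20.3 = 1.9310
CL = 100·r = 193.10 %

CL = 193.10 %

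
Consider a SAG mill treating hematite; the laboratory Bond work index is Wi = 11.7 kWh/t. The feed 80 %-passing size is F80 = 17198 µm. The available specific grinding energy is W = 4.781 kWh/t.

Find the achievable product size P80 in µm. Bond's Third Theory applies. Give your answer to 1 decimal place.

P80 = 425.3 µm

W = 10 Wi (P80^-0.5 − F80^-0.5)
⇒ 1/√P80 = W/(10·Wi) + 1/√F80
  = 4.7810/(10·11.7) + 1/√17198 = 0.040863 + 0.007625 = 0.048489
P80 = (1/0.048489)² = 20.6234² = 425.32 µm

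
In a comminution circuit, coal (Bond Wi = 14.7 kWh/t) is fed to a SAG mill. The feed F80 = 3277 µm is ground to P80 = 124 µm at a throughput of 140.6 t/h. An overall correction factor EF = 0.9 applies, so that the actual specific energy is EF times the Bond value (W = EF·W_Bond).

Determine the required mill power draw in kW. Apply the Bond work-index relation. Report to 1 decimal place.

P = 1345.5 kW

Bond:  W = 10 Wi (1/√P − 1/√F)
W = 10·14.7·(1/√124 − 1/√3277) = 10·14.7·(0.072334) = 10.6331 kWh/t
Apply correction: 10.6331 × 0.9 = 9.5698 kWh/t
P = W·T = 9.5698·140.6 = 1345.5 kW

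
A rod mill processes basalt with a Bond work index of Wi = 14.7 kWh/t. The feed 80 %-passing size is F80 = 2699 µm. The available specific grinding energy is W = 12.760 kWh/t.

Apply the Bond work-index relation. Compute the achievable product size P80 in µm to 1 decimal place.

W_Bond = 10·Wi·(1/√P₈₀ − 1/√F₈₀)
P80^(−½) = W/(10 Wi) + F80^(−½)
  = 12.7600/(10·14.7) + 1/√2699 = 0.086803 + 0.019249 = 0.106051
P80 = (1/0.106051)² = 9.4294² = 88.91 µm

P80 = 88.9 µm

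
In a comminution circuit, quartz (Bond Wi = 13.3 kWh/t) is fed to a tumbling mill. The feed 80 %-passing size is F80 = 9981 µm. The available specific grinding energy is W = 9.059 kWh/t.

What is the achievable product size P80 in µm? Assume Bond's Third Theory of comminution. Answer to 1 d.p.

W = 10·Wi·[P80^(−½) − F80^(−½)]
⇒ 1/√P80 = W/(10·Wi) + 1/√F80
  = 9.0590/(10·13.3) + 1/√9981 = 0.068113 + 0.010010 = 0.078122
P80 = (1/0.078122)² = 12.8004² = 163.85 µm

P80 = 163.9 µm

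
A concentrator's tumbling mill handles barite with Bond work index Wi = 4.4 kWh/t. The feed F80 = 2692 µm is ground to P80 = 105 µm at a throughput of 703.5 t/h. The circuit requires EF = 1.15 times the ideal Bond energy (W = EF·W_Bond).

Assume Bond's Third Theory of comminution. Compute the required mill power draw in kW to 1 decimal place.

W = 10 Wi (P80^-0.5 − F80^-0.5)
W = 10·4.4·(1/√105 − 1/√2692) = 10·4.4·(0.078316) = 3.4459 kWh/t
With EF = 1.15: W = 3.4459·1.15 = 3.9628 kWh/t
Mill draw = 3.9628 × 703.5 = 2787.8 kW

P = 2787.8 kW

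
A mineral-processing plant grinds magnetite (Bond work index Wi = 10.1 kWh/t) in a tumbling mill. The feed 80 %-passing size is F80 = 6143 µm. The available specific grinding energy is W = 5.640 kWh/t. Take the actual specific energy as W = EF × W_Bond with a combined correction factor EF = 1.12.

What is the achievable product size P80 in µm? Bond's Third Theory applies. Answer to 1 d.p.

W = 10 Wi (1/√P80 − 1/√F80)  [Bond]
W_Bond = W / EF = 5.640 / 1.12 = 5.0357 kWh/t
P80^(−½) = W_Bond/(10 Wi) + F80^(−½)
  = 5.0357/(10·10.1) + 1/√6143 = 0.049859 + 0.012759 = 0.062617
P80 = (1/0.062617)² = 15.9700² = 255.04 µm

P80 = 255.0 µm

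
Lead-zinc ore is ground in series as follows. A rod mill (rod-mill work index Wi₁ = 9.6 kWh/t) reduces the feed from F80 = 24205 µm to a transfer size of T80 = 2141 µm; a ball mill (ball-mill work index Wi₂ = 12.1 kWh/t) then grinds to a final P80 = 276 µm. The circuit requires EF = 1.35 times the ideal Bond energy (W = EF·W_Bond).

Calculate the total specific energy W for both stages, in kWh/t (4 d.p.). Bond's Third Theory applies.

W = 8.2701 kWh/t

W = 10·Wi·[P80^(−½) − F80^(−½)]
Stage 1 (24205→2141 µm, Wi₁=9.6): W₁ = 10·9.6·(0.021612 − 0.006428) = 1.4577 kWh/t
Stage 2 (2141→276 µm, Wi₂=12.1): W₂ = 10·12.1·(0.060193 − 0.021612) = 4.6683 kWh/t
W = W₁ + W₂ = 1.4577 + 4.6683 = 6.1260 kWh/t
Corrected W = EF·W_Bond = 1.35·6.1260 = 8.2701 kWh/t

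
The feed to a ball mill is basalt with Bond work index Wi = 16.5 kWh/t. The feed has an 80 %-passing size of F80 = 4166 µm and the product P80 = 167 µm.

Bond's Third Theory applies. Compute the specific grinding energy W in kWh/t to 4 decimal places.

W = 10 Wi (P80^-0.5 − F80^-0.5)
1/√167 = 0.077382;  1/√4166 = 0.015493
W = 10·16.5·(0.077382 − 0.015493) = 10.2117 kWh/t

W = 10.2117 kWh/t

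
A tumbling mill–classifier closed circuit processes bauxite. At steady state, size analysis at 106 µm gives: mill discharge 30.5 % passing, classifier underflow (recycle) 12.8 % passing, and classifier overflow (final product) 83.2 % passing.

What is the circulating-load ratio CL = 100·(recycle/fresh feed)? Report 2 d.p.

Mass balance on the −106 µm fraction:
r = (o − d)/(d − u)
r = (83.2 − 30.5)/(30.5 − 12.8) = 52.7/17.7 = 2.9774
CL = 100·r = 297.74 %

CL = 297.74 %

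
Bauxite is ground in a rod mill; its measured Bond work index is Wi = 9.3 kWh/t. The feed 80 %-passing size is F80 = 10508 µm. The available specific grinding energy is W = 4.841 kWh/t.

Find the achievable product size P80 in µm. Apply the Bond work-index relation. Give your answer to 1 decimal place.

P80 = 261.8 µm

W = 10 Wi / √P80 − 10 Wi / √F80
P80^(−½) = W/(10 Wi) + F80^(−½)
  = 4.8410/(10·9.3) + 1/√10508 = 0.052054 + 0.009755 = 0.061809
P80 = (1/0.061809)² = 16.1789² = 261.76 µm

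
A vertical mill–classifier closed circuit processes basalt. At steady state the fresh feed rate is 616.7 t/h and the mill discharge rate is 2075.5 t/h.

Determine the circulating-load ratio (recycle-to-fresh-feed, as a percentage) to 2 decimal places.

CL = 236.55 %

Steady state: M = F + R.
R = M − F = 2075.5 − 616.7 = 1458.8 t/h
CL = 100·R/F = 100·1458.8/616.7 = 236.55 %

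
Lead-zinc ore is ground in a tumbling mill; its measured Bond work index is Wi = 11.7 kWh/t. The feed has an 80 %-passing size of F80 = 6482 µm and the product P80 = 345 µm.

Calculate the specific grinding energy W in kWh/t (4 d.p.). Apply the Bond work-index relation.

W = 4.8458 kWh/t

W = 10 Wi / √P80 − 10 Wi / √F80
1/√345 = 0.053838;  1/√6482 = 0.012421
W = 10·11.7·(0.053838 − 0.012421) = 4.8458 kWh/t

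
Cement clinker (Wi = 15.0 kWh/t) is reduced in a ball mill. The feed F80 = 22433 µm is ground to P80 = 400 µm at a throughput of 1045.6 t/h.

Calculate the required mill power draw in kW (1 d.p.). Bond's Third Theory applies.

P = 6794.8 kW

W = 10 Wi / √P80 − 10 Wi / √F80
W = 10·15.0·(1/√400 − 1/√22433) = 10·15.0·(0.043323) = 6.4985 kWh/t
P = W·T = 6.4985·1045.6 = 6794.8 kW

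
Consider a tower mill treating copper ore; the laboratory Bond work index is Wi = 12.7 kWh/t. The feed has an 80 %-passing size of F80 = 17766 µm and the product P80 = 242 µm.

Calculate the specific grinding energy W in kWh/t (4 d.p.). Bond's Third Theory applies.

W = 10 Wi (1/√P80 − 1/√F80)  [Bond]
1/√242 = 0.064282;  1/√17766 = 0.007502
W = 10·12.7·(0.064282 − 0.007502) = 7.2111 kWh/t

W = 7.2111 kWh/t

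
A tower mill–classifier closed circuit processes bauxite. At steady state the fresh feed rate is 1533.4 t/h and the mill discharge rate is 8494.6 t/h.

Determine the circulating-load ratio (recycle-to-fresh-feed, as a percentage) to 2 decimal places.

CL = 453.97 %

Discharge = new feed + return, hence
R = M − F = 8494.6 − 1533.4 = 6961.2 t/h
CL = 100·R/F = 100·6961.2/1533.4 = 453.97 %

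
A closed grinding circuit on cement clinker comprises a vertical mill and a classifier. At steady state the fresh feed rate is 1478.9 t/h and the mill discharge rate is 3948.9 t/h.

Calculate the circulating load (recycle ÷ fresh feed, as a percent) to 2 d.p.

CL = 167.02 %

Discharge = new feed + return, hence
R = M − F = 3948.9 − 1478.9 = 2470.0 t/h
CL = 100·R/F = 100·2470.0/1478.9 = 167.02 %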